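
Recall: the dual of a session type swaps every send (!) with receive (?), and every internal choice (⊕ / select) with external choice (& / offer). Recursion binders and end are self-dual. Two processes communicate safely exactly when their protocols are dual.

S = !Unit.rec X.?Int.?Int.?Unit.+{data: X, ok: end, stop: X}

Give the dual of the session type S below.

!Unit ↦ ?Unit
  rec X ↦ rec X  (binder kept)
    ?Int ↦ !Int
      ?Int ↦ !Int
        ?Unit ↦ !Unit
          +{data,ok,stop} ↦ &{data,ok,stop}  (⊕→&)
            [data]
              dual(X) = X
            [ok]
              dual(end) = end
            [stop]
              dual(X) = X

?Unit.rec X.!Int.!Int.!Unit.&{data: X, ok: end, stop: X}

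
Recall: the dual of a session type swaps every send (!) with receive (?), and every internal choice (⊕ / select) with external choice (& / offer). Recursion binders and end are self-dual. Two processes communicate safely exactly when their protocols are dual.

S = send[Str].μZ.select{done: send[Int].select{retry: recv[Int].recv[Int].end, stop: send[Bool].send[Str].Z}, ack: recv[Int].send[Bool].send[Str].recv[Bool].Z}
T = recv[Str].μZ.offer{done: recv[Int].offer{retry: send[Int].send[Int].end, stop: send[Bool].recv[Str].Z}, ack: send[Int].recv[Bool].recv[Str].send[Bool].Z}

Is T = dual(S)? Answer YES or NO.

send[Str] vs recv[Str]  ok
  μZ vs μZ  ok (rec unchanged)
    select{done,ack} vs offer{done,ack}  ok label sets agree
      case done:
        send[Int] vs recv[Int]  ok
          select{retry,stop} vs offer{retry,stop}  ok label sets agree
            case retry:
              recv[Int] vs send[Int]  ok
                recv[Int] vs send[Int]  ok
                  end vs end  ok
            case stop:
              send[Bool] vs send[Bool]  ✗ same direction on both sides — not dual

NO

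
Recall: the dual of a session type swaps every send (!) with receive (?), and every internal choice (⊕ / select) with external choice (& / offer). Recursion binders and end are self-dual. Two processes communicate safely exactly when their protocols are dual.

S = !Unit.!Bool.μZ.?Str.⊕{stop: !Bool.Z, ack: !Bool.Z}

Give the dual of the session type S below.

!Unit ↦ ?Unit
  !Bool ↦ ?Bool
    μZ ↦ μZ  (binder kept)
      ?Str ↦ !Str
        ⊕{stop,ack} ↦ &{stop,ack}  (internal→external)
          [stop]
            !Bool ↦ ?Bool
              Z ↦ Z
          [ack]
            !Bool ↦ ?Bool
              Z ↦ Z

?Unit.?Bool.μZ.!Str.&{stop: ?Bool.Z, ack: ?Bool.Z}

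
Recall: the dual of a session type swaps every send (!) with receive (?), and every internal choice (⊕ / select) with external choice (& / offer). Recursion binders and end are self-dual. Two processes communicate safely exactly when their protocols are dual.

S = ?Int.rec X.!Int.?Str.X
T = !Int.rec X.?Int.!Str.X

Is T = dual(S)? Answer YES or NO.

YES

?Int vs !Int  match
  rec X vs rec X  match (binder kept)
    !Int vs ?Int  match
      ?Str vs !Str  match
        X vs X  match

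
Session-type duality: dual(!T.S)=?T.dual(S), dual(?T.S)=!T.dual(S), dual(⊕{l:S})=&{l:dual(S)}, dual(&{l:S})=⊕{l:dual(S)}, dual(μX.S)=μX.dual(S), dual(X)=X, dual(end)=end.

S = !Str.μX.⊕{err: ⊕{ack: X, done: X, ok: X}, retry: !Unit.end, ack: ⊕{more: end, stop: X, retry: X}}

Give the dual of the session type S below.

!Str ↦ ?Str
  μX ↦ μX  (rec unchanged)
    ⊕{err,retry,ack} ↦ &{err,retry,ack}  (⊕→&)
      • err:
        ⊕{ack,done,ok} ↦ &{ack,done,ok}  (⊕→&)
          • ack:
            X self-dual
          • done:
            X self-dual
          • ok:
            X self-dual
      • retry:
        !Unit ↦ ?Unit
          end self-dual
      • ack:
        ⊕{more,stop,retry} ↦ &{more,stop,retry}  (⊕→&)
          • more:
            end self-dual
          • stop:
            X self-dual
          • retry:
            X self-dual

?Str.μX.&{err: &{ack: X, done: X, ok: X}, retry: ?Unit.end, ack: &{more: end, stop: X, retry: X}}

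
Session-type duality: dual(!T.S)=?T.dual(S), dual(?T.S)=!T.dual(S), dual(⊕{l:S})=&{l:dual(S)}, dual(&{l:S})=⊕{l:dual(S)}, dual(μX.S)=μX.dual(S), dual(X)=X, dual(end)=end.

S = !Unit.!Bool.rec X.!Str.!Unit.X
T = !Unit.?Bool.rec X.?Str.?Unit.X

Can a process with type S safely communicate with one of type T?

NO

!Unit vs !Unit  ✗ same direction on both sides — not dual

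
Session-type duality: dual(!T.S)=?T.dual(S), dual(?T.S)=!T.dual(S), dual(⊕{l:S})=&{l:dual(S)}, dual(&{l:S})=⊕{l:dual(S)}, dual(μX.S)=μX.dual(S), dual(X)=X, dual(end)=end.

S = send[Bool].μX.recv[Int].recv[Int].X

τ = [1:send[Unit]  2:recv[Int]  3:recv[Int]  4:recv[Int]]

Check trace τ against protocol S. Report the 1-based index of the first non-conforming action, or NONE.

1

step 1: got send[Unit], protocol expects send[Bool]  ✗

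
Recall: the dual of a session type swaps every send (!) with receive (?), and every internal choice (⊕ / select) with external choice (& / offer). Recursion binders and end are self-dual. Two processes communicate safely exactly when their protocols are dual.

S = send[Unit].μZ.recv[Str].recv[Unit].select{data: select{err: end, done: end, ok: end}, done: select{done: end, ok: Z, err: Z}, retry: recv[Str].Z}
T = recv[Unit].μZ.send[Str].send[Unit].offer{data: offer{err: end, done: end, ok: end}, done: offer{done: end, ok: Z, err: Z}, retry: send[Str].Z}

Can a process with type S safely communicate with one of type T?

YES

send[Unit] vs recv[Unit]  match
  μZ vs μZ  match (binder kept)
    recv[Str] vs send[Str]  match
      recv[Unit] vs send[Unit]  match
        select{data,done,retry} vs offer{data,done,retry}  match labels match
          • data:
            select{err,done,ok} vs offer{err,done,ok}  match labels match
              • err:
                end vs end  match
              • done:
                end vs end  match
              • ok:
                end vs end  match
          • done:
            select{done,ok,err} vs offer{done,ok,err}  match labels match
              • done:
                end vs end  match
              • ok:
                Z vs Z  match
              • err:
                Z vs Z  match
          • retry:
            recv[Str] vs send[Str]  match
              Z vs Z  match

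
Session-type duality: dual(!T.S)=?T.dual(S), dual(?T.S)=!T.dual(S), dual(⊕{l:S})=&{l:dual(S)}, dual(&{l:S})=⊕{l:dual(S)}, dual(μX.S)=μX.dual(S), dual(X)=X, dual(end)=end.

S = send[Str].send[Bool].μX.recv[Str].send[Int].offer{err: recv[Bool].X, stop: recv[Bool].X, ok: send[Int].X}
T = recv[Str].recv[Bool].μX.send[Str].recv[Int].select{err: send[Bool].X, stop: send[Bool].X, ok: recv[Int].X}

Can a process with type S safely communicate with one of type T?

YES

send[Str] ‖ recv[Str]  ok
  send[Bool] ‖ recv[Bool]  ok
    μX ‖ μX  ok (μ self-dual)
      recv[Str] ‖ send[Str]  ok
        send[Int] ‖ recv[Int]  ok
          offer{err,stop,ok} ‖ select{err,stop,ok}  ok label sets agree
            [err]
              recv[Bool] ‖ send[Bool]  ok
                X ‖ X  ok
            [stop]
              recv[Bool] ‖ send[Bool]  ok
                X ‖ X  ok
            [ok]
              send[Int] ‖ recv[Int]  ok
                X ‖ X  ok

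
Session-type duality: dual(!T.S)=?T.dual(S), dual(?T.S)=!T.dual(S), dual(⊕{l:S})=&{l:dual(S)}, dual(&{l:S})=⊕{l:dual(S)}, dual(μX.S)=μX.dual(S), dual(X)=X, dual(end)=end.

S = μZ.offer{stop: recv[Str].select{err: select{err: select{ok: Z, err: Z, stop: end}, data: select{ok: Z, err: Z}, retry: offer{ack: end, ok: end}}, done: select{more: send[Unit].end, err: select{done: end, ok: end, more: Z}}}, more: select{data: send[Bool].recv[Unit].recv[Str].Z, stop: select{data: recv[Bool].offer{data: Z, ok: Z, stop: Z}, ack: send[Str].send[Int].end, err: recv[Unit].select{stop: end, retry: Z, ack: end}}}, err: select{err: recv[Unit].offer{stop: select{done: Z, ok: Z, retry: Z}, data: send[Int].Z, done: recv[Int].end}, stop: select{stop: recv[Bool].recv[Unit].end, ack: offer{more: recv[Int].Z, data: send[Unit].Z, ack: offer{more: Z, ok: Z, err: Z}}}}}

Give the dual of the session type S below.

μZ.select{stop: send[Str].offer{err: offer{err: offer{ok: Z, err: Z, stop: end}, data: offer{ok: Z, err: Z}, retry: select{ack: end, ok: end}}, done: offer{more: recv[Unit].end, err: offer{done: end, ok: end, more: Z}}}, more: offer{data: recv[Bool].send[Unit].send[Str].Z, stop: offer{data: send[Bool].select{data: Z, ok: Z, stop: Z}, ack: recv[Str].recv[Int].end, err: send[Unit].offer{stop: end, retry: Z, ack: end}}}, err: offer{err: send[Unit].select{stop: offer{done: Z, ok: Z, retry: Z}, data: recv[Int].Z, done: send[Int].end}, stop: offer{stop: send[Bool].send[Unit].end, ack: select{more: send[Int].Z, data: recv[Unit].Z, ack: select{more: Z, ok: Z, err: Z}}}}}

μZ → μZ  (μ self-dual)
  offer{stop,more,err} → select{stop,more,err}  (&→⊕)
    • stop:
      recv[Str] → send[Str]
        select{err,done} → offer{err,done}  (select→offer)
          • err:
            select{err,data,retry} → offer{err,data,retry}  (select→offer)
              • err:
                select{ok,err,stop} → offer{ok,err,stop}  (select→offer)
                  • ok:
                    Z ↦ Z
                  • err:
                    Z ↦ Z
                  • stop:
                    end ↦ end
              • data:
                select{ok,err} → offer{ok,err}  (select→offer)
                  • ok:
                    Z ↦ Z
                  • err:
                    Z ↦ Z
              • retry:
                offer{ack,ok} → select{ack,ok}  (&→⊕)
                  • ack:
                    end ↦ end
                  • ok:
                    end ↦ end
          • done:
            select{more,err} → offer{more,err}  (select→offer)
              • more:
                send[Unit] → recv[Unit]
                  end ↦ end
              • err:
                select{done,ok,more} → offer{done,ok,more}  (select→offer)
                  • done:
                    end ↦ end
                  • ok:
                    end ↦ end
                  • more:
                    Z ↦ Z
    • more:
      select{data,stop} → offer{data,stop}  (select→offer)
        • data:
          send[Bool] → recv[Bool]
            recv[Unit] → send[Unit]
              recv[Str] → send[Str]
                Z ↦ Z
        • stop:
          select{data,ack,err} → offer{data,ack,err}  (select→offer)
            • data:
              recv[Bool] → send[Bool]
                offer{data,ok,stop} → select{data,ok,stop}  (&→⊕)
                  • data:
                    Z ↦ Z
                  • ok:
                    Z ↦ Z
                  • stop:
                    Z ↦ Z
            • ack:
              send[Str] → recv[Str]
                send[Int] → recv[Int]
                  end ↦ end
            • err:
              recv[Unit] → send[Unit]
                select{stop,retry,ack} → offer{stop,retry,ack}  (select→offer)
                  • stop:
                    end ↦ end
                  • retry:
                    Z ↦ Z
                  • ack:
                    end ↦ end
    • err:
      select{err,stop} → offer{err,stop}  (select→offer)
        • err:
          recv[Unit] → send[Unit]
            offer{stop,data,done} → select{stop,data,done}  (&→⊕)
              • stop:
                select{done,ok,retry} → offer{done,ok,retry}  (select→offer)
                  • done:
                    Z ↦ Z
                  • ok:
                    Z ↦ Z
                  • retry:
                    Z ↦ Z
              • data:
                send[Int] → recv[Int]
                  Z ↦ Z
              • done:
                recv[Int] → send[Int]
                  end ↦ end
        • stop:
          select{stop,ack} → offer{stop,ack}  (select→offer)
            • stop:
              recv[Bool] → send[Bool]
                recv[Unit] → send[Unit]
                  end ↦ end
            • ack:
              offer{more,data,ack} → select{more,data,ack}  (&→⊕)
                • more:
                  recv[Int] → send[Int]
                    Z ↦ Z
                • data:
                  send[Unit] → recv[Unit]
                    Z ↦ Z
                • ack:
                  offer{more,ok,err} → select{more,ok,err}  (&→⊕)
                    • more:
                      Z ↦ Z
                    • ok:
                      Z ↦ Z
                    • err:
                      Z ↦ Z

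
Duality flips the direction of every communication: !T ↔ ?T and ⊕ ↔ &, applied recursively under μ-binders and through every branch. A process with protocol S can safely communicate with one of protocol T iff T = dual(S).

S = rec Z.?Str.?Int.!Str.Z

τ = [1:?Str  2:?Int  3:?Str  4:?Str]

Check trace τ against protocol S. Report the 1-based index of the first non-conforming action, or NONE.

@1 ?Str  ✓  state: ?Int.!Str.rec Z.…
@2 ?Int  ✓  state: !Str.rec Z.…
@3 got ?Str, protocol expects !Str  ✗

3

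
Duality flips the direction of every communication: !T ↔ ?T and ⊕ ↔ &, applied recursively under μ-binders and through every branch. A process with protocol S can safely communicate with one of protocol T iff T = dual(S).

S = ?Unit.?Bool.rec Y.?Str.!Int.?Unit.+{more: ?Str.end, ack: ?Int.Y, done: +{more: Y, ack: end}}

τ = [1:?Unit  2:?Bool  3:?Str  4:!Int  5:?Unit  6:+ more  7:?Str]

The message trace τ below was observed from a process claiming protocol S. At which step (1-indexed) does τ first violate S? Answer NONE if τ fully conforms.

step 1: ?Unit  ok  now at ?Bool.rec Y.…
step 2: ?Bool  ok  now at rec Y.…
step 3: ?Str  ok  now at !Int.?Unit.+{more: ?Str.end, ack: ?Int.rec Y.…, done: +{more: rec Y.…, ack: end}}
step 4: !Int  ok  now at ?Unit.+{more: ?Str.end, ack: ?Int.rec Y.…, done: +{more: rec Y.…, ack: end}}
step 5: ?Unit  ok  now at +{more: ?Str.end, ack: ?Int.rec Y.…, done: +{more: rec Y.…, ack: end}}
step 6: + more  ok  now at ?Str.end
step 7: ?Str  ok  now at end
τ conforms to S (length 7)

NONE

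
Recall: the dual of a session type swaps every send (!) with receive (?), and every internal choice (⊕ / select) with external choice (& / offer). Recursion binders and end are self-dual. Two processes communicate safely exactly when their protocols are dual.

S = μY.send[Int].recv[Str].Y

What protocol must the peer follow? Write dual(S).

μY.recv[Int].send[Str].Y

μY → μY  (binder kept)
  send[Int] → recv[Int]
    recv[Str] → send[Str]
      Y self-dual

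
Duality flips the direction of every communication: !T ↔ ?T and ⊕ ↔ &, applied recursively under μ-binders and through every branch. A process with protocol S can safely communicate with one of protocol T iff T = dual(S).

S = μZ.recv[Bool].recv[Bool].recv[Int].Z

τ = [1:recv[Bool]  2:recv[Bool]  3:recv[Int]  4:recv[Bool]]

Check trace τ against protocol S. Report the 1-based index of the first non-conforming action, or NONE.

NONE

@1 recv[Bool]  match  residual = recv[Bool].recv[Int].μZ.…
@2 recv[Bool]  match  residual = recv[Int].μZ.…
@3 recv[Int]  match  residual = μZ.…
@4 recv[Bool]  match  residual = recv[Bool].recv[Int].μZ.…
trace exhausted — no violation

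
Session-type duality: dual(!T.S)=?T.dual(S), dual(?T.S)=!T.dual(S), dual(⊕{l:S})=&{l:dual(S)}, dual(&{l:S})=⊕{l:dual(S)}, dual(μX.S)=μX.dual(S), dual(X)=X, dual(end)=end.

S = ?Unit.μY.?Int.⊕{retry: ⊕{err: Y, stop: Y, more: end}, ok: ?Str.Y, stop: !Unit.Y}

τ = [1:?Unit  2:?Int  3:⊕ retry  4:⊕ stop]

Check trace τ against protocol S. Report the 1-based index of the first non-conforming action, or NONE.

step 1: ?Unit  ok  now at μY.…
step 2: ?Int  ok  now at ⊕{retry: ⊕{err: μY.…, stop: μY.…, more: end}, ok: ?Str.μY.…, stop: !Unit.μY.…}
step 3: ⊕ retry  ok  now at ⊕{err: μY.…, stop: μY.…, more: end}
step 4: ⊕ stop  ok  now at μY.…
all 4 steps conform

NONE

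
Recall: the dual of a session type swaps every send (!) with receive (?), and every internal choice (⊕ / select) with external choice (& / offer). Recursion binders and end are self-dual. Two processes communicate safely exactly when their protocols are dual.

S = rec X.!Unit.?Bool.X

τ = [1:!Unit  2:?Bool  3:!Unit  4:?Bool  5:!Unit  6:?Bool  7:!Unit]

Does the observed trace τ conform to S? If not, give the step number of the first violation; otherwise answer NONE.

NONE

@1 !Unit  match  cont: ?Bool.rec X.…
@2 ?Bool  match  cont: rec X.…
@3 !Unit  match  cont: ?Bool.rec X.…
@4 ?Bool  match  cont: rec X.…
@5 !Unit  match  cont: ?Bool.rec X.…
@6 ?Bool  match  cont: rec X.…
@7 !Unit  match  cont: ?Bool.rec X.…
τ conforms to S (length 7)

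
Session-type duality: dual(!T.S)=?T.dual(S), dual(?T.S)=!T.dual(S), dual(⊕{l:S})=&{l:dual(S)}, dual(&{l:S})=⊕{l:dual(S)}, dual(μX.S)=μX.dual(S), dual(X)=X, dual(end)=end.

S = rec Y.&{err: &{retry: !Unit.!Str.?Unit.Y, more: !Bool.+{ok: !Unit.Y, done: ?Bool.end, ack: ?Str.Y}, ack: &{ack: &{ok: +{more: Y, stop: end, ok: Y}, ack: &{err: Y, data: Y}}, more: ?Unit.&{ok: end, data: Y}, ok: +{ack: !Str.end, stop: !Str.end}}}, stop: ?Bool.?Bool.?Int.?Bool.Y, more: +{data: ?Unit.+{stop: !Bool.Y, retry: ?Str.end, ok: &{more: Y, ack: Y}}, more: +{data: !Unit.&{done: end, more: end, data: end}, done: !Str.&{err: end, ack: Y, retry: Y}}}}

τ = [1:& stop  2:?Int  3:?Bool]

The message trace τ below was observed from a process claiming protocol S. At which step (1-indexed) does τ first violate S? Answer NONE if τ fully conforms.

2

@1 & stop  ok  state: ?Bool.?Bool.?Int.?Bool.rec Y.…
@2 got ?Int, protocol expects ?Bool  ✗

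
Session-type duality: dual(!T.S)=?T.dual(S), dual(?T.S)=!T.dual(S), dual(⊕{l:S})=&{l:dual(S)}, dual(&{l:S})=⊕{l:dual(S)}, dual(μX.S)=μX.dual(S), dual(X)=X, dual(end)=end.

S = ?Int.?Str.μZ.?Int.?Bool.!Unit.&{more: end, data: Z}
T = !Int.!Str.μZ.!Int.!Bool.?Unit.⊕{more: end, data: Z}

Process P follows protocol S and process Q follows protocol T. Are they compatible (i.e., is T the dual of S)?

YES

?Int | !Int  ok
  ?Str | !Str  ok
    μZ | μZ  ok (rec unchanged)
      ?Int | !Int  ok
        ?Bool | !Bool  ok
          !Unit | ?Unit  ok
            &{more,data} | ⊕{more,data}  ok same labels
              [more]
                end | end  ok
              [data]
                Z | Z  ok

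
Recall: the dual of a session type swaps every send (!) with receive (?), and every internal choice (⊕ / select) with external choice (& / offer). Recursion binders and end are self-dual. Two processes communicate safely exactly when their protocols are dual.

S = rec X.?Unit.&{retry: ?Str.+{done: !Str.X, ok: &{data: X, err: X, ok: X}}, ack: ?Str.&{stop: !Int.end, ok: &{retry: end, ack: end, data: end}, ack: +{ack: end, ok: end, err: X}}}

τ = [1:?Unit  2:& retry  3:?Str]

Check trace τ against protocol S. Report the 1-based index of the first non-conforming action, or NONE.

@1 ?Unit  match  state: &{retry: ?Str.+{done: !Str.rec X.…, ok: &{data: rec X.…, err: rec X.…, ok: rec X.…}}, ack: ?Str.&{stop: !Int.end, ok: &{retry: end, ack: end, data: end}, ack: +{ack: end, ok: end, err: rec X.…}}}
@2 & retry  match  state: ?Str.+{done: !Str.rec X.…, ok: &{data: rec X.…, err: rec X.…, ok: rec X.…}}
@3 ?Str  match  state: +{done: !Str.rec X.…, ok: &{data: rec X.…, err: rec X.…, ok: rec X.…}}
all 3 steps conform

NONE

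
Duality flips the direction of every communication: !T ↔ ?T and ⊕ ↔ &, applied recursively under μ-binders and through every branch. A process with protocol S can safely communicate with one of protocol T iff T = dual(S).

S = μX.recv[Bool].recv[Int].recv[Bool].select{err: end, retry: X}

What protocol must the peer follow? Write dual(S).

μX.send[Bool].send[Int].send[Bool].offer{err: end, retry: X}

μX = μX  (μ self-dual)
  recv[Bool] = send[Bool]
    recv[Int] = send[Int]
      recv[Bool] = send[Bool]
        select{err,retry} = offer{err,retry}  (select→offer)
          • err:
            dual(end) = end
          • retry:
            dual(X) = X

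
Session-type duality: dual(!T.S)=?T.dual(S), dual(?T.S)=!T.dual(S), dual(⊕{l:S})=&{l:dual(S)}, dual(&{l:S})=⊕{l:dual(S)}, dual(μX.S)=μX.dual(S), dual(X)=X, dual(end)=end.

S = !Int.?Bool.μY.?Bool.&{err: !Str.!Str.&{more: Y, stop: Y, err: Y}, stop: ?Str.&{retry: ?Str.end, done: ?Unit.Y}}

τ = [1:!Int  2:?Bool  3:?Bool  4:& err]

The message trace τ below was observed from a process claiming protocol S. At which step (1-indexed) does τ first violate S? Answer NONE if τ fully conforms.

@1 !Int  ✓  state: ?Bool.μY.…
@2 ?Bool  ✓  state: μY.…
@3 ?Bool  ✓  state: &{err: !Str.!Str.&{more: μY.…, stop: μY.…, err: μY.…}, stop: ?Str.&{retry: ?Str.end, done: ?Unit.μY.…}}
@4 & err  ✓  state: !Str.!Str.&{more: μY.…, stop: μY.…, err: μY.…}
τ conforms to S (length 4)

NONE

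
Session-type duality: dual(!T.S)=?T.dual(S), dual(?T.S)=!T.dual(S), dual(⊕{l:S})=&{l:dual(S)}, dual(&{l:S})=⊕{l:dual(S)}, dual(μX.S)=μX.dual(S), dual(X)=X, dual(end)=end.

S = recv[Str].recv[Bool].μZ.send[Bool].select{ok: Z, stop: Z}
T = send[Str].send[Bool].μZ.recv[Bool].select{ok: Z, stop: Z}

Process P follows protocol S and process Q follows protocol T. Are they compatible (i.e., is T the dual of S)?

recv[Str] ‖ send[Str]  match
  recv[Bool] ‖ send[Bool]  match
    μZ ‖ μZ  match (μ self-dual)
      send[Bool] ‖ recv[Bool]  match
        select{ok,stop} ‖ select{ok,stop}  ✗ choice polarity not flipped — not dual

NO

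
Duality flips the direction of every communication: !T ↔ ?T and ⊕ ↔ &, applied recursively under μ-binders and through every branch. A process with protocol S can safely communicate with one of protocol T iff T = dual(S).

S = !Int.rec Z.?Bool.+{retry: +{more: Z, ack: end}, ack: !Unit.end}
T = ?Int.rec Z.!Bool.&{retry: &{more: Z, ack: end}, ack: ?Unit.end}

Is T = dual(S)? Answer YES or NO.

!Int vs ?Int  ✓
  rec Z vs rec Z  ✓ (μ self-dual)
    ?Bool vs !Bool  ✓
      +{retry,ack} vs &{retry,ack}  ✓ label sets agree
        [retry]
          +{more,ack} vs &{more,ack}  ✓ label sets agree
            [more]
              Z vs Z  ✓
            [ack]
              end vs end  ✓
        [ack]
          !Unit vs ?Unit  ✓
            end vs end  ✓

YES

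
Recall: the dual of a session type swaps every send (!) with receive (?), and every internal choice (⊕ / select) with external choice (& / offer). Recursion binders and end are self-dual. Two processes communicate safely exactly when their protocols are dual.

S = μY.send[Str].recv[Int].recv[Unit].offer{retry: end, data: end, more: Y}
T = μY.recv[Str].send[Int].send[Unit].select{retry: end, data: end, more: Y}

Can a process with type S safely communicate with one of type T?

YES

μY | μY  match (rec unchanged)
  send[Str] | recv[Str]  match
    recv[Int] | send[Int]  match
      recv[Unit] | send[Unit]  match
        offer{retry,data,more} | select{retry,data,more}  match label sets agree
          • retry:
            end | end  match
          • data:
            end | end  match
          • more:
            Y | Y  match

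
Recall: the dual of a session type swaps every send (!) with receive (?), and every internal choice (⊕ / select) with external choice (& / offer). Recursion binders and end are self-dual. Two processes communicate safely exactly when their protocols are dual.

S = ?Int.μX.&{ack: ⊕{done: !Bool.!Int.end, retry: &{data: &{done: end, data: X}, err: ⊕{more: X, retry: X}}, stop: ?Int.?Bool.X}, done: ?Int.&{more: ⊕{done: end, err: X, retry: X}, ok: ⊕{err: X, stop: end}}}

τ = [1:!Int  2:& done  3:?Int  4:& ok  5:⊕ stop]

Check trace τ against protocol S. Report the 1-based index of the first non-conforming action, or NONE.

1

step 1: got !Int, protocol expects ?Int  ✗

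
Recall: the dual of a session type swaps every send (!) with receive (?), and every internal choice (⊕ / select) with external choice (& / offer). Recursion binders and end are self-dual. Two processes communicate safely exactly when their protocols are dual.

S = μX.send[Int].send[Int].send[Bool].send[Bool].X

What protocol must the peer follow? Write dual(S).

μX.recv[Int].recv[Int].recv[Bool].recv[Bool].X

μX → μX  (binder kept)
  send[Int] → recv[Int]
    send[Int] → recv[Int]
      send[Bool] → recv[Bool]
        send[Bool] → recv[Bool]
          X ↦ X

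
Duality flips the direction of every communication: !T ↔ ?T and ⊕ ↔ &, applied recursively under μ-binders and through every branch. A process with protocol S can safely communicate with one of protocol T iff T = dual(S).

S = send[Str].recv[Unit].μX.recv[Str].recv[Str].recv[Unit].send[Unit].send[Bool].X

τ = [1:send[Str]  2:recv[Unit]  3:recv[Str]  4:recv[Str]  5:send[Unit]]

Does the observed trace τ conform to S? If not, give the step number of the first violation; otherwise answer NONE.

5

[1] send[Str]  match  now at recv[Unit].μX.…
[2] recv[Unit]  match  now at μX.…
[3] recv[Str]  match  now at recv[Str].recv[Unit].send[Unit].send[Bool].μX.…
[4] recv[Str]  match  now at recv[Unit].send[Unit].send[Bool].μX.…
[5] got send[Unit], protocol expects recv[Unit]  ✗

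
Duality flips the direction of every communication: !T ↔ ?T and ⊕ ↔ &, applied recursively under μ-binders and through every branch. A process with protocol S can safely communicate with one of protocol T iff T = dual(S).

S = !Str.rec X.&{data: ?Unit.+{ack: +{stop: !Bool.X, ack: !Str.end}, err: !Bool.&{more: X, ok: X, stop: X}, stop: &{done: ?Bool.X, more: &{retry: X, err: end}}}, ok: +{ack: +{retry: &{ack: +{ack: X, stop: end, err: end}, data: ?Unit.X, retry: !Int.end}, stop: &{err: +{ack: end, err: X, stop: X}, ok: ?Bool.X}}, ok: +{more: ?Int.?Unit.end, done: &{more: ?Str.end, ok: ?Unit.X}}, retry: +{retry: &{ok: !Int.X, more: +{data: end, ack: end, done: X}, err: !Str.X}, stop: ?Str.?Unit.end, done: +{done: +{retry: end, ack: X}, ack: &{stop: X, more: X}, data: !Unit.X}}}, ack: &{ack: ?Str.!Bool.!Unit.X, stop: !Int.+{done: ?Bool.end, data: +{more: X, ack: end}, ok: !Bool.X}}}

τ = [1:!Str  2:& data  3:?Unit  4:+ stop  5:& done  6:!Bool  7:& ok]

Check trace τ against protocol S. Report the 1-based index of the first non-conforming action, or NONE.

[1] !Str  ✓  state: rec X.…
[2] & data  ✓  state: ?Unit.+{ack: +{stop: !Bool.rec X.…, ack: !Str.end}, err: !Bool.&{more: rec X.…, ok: rec X.…, stop: rec X.…}, stop: &{done: ?Bool.rec X.…, more: &{retry: rec X.…, err: end}}}
[3] ?Unit  ✓  state: +{ack: +{stop: !Bool.rec X.…, ack: !Str.end}, err: !Bool.&{more: rec X.…, ok: rec X.…, stop: rec X.…}, stop: &{done: ?Bool.rec X.…, more: &{retry: rec X.…, err: end}}}
[4] + stop  ✓  state: &{done: ?Bool.rec X.…, more: &{retry: rec X.…, err: end}}
[5] & done  ✓  state: ?Bool.rec X.…
[6] got !Bool, protocol expects ?Bool  ✗

6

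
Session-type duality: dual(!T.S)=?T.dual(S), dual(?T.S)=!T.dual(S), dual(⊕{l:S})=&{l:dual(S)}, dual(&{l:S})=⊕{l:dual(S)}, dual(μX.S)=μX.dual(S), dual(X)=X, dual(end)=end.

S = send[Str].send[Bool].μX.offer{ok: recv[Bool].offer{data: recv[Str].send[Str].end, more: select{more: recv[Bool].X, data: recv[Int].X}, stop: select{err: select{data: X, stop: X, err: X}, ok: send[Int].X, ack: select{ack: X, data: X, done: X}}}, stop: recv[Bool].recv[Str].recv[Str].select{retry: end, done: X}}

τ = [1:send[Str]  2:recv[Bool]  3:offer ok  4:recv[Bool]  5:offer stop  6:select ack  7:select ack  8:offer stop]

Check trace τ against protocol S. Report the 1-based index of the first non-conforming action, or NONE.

2

step 1: send[Str]  ok  now at send[Bool].μX.…
step 2: got recv[Bool], protocol expects send[Bool]  ✗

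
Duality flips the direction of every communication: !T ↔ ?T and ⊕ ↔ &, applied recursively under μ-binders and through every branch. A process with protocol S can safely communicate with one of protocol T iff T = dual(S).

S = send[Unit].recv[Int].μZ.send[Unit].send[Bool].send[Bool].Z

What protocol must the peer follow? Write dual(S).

recv[Unit].send[Int].μZ.recv[Unit].recv[Bool].recv[Bool].Z

send[Unit] ↦ recv[Unit]
  recv[Int] ↦ send[Int]
    μZ ↦ μZ  (binder kept)
      send[Unit] ↦ recv[Unit]
        send[Bool] ↦ recv[Bool]
          send[Bool] ↦ recv[Bool]
            dual(Z) = Z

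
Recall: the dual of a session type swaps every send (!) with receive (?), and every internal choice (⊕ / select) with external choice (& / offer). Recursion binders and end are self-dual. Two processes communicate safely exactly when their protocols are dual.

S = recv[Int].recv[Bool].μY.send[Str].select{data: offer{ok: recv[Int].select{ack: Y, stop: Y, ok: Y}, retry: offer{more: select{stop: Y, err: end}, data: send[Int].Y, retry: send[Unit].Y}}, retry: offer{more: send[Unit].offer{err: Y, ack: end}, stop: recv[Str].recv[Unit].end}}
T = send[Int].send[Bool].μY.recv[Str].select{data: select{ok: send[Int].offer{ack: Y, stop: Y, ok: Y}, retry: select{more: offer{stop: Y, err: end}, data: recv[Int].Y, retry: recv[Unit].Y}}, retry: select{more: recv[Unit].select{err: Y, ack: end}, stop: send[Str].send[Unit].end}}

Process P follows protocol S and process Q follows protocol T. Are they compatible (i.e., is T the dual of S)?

recv[Int] | send[Int]  match
  recv[Bool] | send[Bool]  match
    μY | μY  match (rec unchanged)
      send[Str] | recv[Str]  match
        select{data,retry} | select{data,retry}  ✗ choice polarity not flipped — not dual

NO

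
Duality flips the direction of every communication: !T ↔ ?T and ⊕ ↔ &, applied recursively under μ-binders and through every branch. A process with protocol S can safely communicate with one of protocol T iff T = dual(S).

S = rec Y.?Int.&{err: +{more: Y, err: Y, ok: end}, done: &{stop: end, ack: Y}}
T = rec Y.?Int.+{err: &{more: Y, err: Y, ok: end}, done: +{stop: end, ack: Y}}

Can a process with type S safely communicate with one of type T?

NO

rec Y ‖ rec Y  ✓ (binder kept)
  ?Int ‖ ?Int  ✗ same direction on both sides — not dual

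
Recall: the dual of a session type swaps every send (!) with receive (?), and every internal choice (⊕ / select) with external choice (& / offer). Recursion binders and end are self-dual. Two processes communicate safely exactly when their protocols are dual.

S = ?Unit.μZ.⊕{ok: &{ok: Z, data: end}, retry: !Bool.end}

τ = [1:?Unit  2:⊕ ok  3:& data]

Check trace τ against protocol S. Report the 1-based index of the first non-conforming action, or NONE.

@1 ?Unit  match  residual = μZ.…
@2 ⊕ ok  match  residual = &{ok: μZ.…, data: end}
@3 & data  match  residual = end
all 3 steps conform

NONE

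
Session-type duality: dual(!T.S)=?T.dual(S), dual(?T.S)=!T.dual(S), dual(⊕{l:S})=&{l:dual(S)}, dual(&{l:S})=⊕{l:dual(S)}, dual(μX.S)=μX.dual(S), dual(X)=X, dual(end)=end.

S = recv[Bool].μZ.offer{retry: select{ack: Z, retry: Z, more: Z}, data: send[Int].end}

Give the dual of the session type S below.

recv[Bool] = send[Bool]
  μZ = μZ  (binder kept)
    offer{retry,data} = select{retry,data}  (external→internal)
      case retry:
        select{ack,retry,more} = offer{ack,retry,more}  (internal→external)
          case ack:
            dual(Z) = Z
          case retry:
            dual(Z) = Z
          case more:
            dual(Z) = Z
      case data:
        send[Int] = recv[Int]
          dual(end) = end

send[Bool].μZ.select{retry: offer{ack: Z, retry: Z, more: Z}, data: recv[Int].end}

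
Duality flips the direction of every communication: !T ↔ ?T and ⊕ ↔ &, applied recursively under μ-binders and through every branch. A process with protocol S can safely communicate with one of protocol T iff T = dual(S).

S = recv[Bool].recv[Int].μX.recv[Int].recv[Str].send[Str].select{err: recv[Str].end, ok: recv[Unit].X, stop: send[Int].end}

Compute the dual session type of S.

send[Bool].send[Int].μX.send[Int].send[Str].recv[Str].offer{err: send[Str].end, ok: send[Unit].X, stop: recv[Int].end}

recv[Bool] = send[Bool]
  recv[Int] = send[Int]
    μX = μX  (μ self-dual)
      recv[Int] = send[Int]
        recv[Str] = send[Str]
          send[Str] = recv[Str]
            select{err,ok,stop} = offer{err,ok,stop}  (⊕→&)
              [err]
                recv[Str] = send[Str]
                  end self-dual
              [ok]
                recv[Unit] = send[Unit]
                  X self-dual
              [stop]
                send[Int] = recv[Int]
                  end self-dual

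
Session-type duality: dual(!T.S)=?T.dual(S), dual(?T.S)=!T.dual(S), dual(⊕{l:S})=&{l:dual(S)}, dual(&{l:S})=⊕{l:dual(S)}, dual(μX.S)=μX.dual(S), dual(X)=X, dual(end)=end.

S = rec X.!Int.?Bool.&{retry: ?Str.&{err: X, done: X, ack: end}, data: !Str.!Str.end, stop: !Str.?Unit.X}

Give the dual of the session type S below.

rec X.?Int.!Bool.+{retry: !Str.+{err: X, done: X, ack: end}, data: ?Str.?Str.end, stop: ?Str.!Unit.X}

rec X = rec X  (binder kept)
  !Int = ?Int
    ?Bool = !Bool
      &{retry,data,stop} = +{retry,data,stop}  (offer→select)
        case retry:
          ?Str = !Str
            &{err,done,ack} = +{err,done,ack}  (offer→select)
              case err:
                X ↦ X
              case done:
                X ↦ X
              case ack:
                end ↦ end
        case data:
          !Str = ?Str
            !Str = ?Str
              end ↦ end
        case stop:
          !Str = ?Str
            ?Unit = !Unit
              X ↦ X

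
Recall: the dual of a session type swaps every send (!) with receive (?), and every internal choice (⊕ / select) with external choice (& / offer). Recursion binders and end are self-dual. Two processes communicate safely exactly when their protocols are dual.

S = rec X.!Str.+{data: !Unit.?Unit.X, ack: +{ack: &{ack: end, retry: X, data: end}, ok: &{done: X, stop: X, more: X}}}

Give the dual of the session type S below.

rec X = rec X  (binder kept)
  !Str = ?Str
    +{data,ack} = &{data,ack}  (⊕→&)
      • data:
        !Unit = ?Unit
          ?Unit = !Unit
            X self-dual
      • ack:
        +{ack,ok} = &{ack,ok}  (⊕→&)
          • ack:
            &{ack,retry,data} = +{ack,retry,data}  (offer→select)
              • ack:
                end self-dual
              • retry:
                X self-dual
              • data:
                end self-dual
          • ok:
            &{done,stop,more} = +{done,stop,more}  (offer→select)
              • done:
                X self-dual
              • stop:
                X self-dual
              • more:
                X self-dual

rec X.?Str.&{data: ?Unit.!Unit.X, ack: &{ack: +{ack: end, retry: X, data: end}, ok: +{done: X, stop: X, more: X}}}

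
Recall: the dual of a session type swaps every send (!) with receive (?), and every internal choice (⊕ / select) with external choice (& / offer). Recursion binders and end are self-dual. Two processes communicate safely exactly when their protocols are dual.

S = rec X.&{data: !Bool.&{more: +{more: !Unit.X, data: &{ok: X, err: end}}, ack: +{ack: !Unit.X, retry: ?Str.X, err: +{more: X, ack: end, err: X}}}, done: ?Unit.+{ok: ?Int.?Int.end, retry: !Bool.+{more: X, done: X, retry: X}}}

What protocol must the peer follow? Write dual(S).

rec X.+{data: ?Bool.+{more: &{more: ?Unit.X, data: +{ok: X, err: end}}, ack: &{ack: ?Unit.X, retry: !Str.X, err: &{more: X, ack: end, err: X}}}, done: !Unit.&{ok: !Int.!Int.end, retry: ?Bool.&{more: X, done: X, retry: X}}}

rec X → rec X  (μ self-dual)
  &{data,done} → +{data,done}  (offer→select)
    case data:
      !Bool → ?Bool
        &{more,ack} → +{more,ack}  (offer→select)
          case more:
            +{more,data} → &{more,data}  (⊕→&)
              case more:
                !Unit → ?Unit
                  dual(X) = X
              case data:
                &{ok,err} → +{ok,err}  (offer→select)
                  case ok:
                    dual(X) = X
                  case err:
                    dual(end) = end
          case ack:
            +{ack,retry,err} → &{ack,retry,err}  (⊕→&)
              case ack:
                !Unit → ?Unit
                  dual(X) = X
              case retry:
                ?Str → !Str
                  dual(X) = X
              case err:
                +{more,ack,err} → &{more,ack,err}  (⊕→&)
                  case more:
                    dual(X) = X
                  case ack:
                    dual(end) = end
                  case err:
                    dual(X) = X
    case done:
      ?Unit → !Unit
        +{ok,retry} → &{ok,retry}  (⊕→&)
          case ok:
            ?Int → !Int
              ?Int → !Int
                dual(end) = end
          case retry:
            !Bool → ?Bool
              +{more,done,retry} → &{more,done,retry}  (⊕→&)
                case more:
                  dual(X) = X
                case done:
                  dual(X) = X
                case retry:
                  dual(X) = X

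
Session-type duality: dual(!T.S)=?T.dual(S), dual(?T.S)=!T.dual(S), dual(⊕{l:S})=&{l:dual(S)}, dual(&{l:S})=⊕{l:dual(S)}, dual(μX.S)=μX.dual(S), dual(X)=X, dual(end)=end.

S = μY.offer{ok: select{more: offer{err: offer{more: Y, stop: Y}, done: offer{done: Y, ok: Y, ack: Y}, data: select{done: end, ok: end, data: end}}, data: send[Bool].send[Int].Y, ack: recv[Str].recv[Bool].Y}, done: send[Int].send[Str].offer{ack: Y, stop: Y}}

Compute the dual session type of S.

μY = μY  (binder kept)
  offer{ok,done} = select{ok,done}  (&→⊕)
    [ok]
      select{more,data,ack} = offer{more,data,ack}  (select→offer)
        [more]
          offer{err,done,data} = select{err,done,data}  (&→⊕)
            [err]
              offer{more,stop} = select{more,stop}  (&→⊕)
                [more]
                  Y ↦ Y
                [stop]
                  Y ↦ Y
            [done]
              offer{done,ok,ack} = select{done,ok,ack}  (&→⊕)
                [done]
                  Y ↦ Y
                [ok]
                  Y ↦ Y
                [ack]
                  Y ↦ Y
            [data]
              select{done,ok,data} = offer{done,ok,data}  (select→offer)
                [done]
                  end ↦ end
                [ok]
                  end ↦ end
                [data]
                  end ↦ end
        [data]
          send[Bool] = recv[Bool]
            send[Int] = recv[Int]
              Y ↦ Y
        [ack]
          recv[Str] = send[Str]
            recv[Bool] = send[Bool]
              Y ↦ Y
    [done]
      send[Int] = recv[Int]
        send[Str] = recv[Str]
          offer{ack,stop} = select{ack,stop}  (&→⊕)
            [ack]
              Y ↦ Y
            [stop]
              Y ↦ Y

μY.select{ok: offer{more: select{err: select{more: Y, stop: Y}, done: select{done: Y, ok: Y, ack: Y}, data: offer{done: end, ok: end, data: end}}, data: recv[Bool].recv[Int].Y, ack: send[Str].send[Bool].Y}, done: recv[Int].recv[Str].select{ack: Y, stop: Y}}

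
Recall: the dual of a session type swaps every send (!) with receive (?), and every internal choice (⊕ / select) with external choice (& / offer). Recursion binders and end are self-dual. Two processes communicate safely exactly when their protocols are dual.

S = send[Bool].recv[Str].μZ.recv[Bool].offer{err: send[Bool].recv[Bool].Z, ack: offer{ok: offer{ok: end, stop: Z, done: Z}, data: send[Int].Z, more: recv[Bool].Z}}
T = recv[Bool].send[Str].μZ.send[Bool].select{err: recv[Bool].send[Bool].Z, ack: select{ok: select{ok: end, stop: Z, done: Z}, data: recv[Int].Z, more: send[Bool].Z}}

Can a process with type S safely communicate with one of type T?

YES

send[Bool] | recv[Bool]  ✓
  recv[Str] | send[Str]  ✓
    μZ | μZ  ✓ (rec unchanged)
      recv[Bool] | send[Bool]  ✓
        offer{err,ack} | select{err,ack}  ✓ same labels
          [err]
            send[Bool] | recv[Bool]  ✓
              recv[Bool] | send[Bool]  ✓
                Z | Z  ✓
          [ack]
            offer{ok,data,more} | select{ok,data,more}  ✓ same labels
              [ok]
                offer{ok,stop,done} | select{ok,stop,done}  ✓ same labels
                  [ok]
                    end | end  ✓
                  [stop]
                    Z | Z  ✓
                  [done]
                    Z | Z  ✓
              [data]
                send[Int] | recv[Int]  ✓
                  Z | Z  ✓
              [more]
                recv[Bool] | send[Bool]  ✓
                  Z | Z  ✓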